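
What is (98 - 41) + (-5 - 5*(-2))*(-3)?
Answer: 42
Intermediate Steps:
(98 - 41) + (-5 - 5*(-2))*(-3) = 57 + (-5 + 10)*(-3) = 57 + 5*(-3) = 57 - 15 = 42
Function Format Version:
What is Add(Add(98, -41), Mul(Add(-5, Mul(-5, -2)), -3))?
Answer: 42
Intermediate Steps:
Add(Add(98, -41), Mul(Add(-5, Mul(-5, -2)), -3)) = Add(57, Mul(Add(-5, 10), -3)) = Add(57, Mul(5, -3)) = Add(57, -15) = 42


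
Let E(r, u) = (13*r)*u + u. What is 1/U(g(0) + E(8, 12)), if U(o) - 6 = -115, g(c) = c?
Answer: -1/109 ≈ -0.0091743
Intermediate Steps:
E(r, u) = u + 13*r*u (E(r, u) = 13*r*u + u = u + 13*r*u)
U(o) = -109 (U(o) = 6 - 115 = -109)
1/U(g(0) + E(8, 12)) = 1/(-109) = -1/109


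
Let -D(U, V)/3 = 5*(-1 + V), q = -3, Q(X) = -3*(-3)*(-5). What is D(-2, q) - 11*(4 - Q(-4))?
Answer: -479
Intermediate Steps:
Q(X) = -45 (Q(X) = 9*(-5) = -45)
D(U, V) = 15 - 15*V (D(U, V) = -15*(-1 + V) = -3*(-5 + 5*V) = 15 - 15*V)
D(-2, q) - 11*(4 - Q(-4)) = (15 - 15*(-3)) - 11*(4 - 1*(-45)) = (15 + 45) - 11*(4 + 45) = 60 - 11*49 = 60 - 539 = -479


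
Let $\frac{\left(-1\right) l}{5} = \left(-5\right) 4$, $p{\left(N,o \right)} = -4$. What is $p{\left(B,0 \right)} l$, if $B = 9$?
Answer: $-400$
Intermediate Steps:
$l = 100$ ($l = - 5 \left(\left(-5\right) 4\right) = \left(-5\right) \left(-20\right) = 100$)
$p{\left(B,0 \right)} l = \left(-4\right) 100 = -400$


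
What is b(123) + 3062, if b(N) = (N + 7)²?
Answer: 19962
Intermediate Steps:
b(N) = (7 + N)²
b(123) + 3062 = (7 + 123)² + 3062 = 130² + 3062 = 16900 + 3062 = 19962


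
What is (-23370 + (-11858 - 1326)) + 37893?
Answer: 1339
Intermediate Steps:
(-23370 + (-11858 - 1326)) + 37893 = (-23370 - 13184) + 37893 = -36554 + 37893 = 1339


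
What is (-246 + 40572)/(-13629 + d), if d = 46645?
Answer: 20163/16508 ≈ 1.2214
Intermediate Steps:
(-246 + 40572)/(-13629 + d) = (-246 + 40572)/(-13629 + 46645) = 40326/33016 = 40326*(1/33016) = 20163/16508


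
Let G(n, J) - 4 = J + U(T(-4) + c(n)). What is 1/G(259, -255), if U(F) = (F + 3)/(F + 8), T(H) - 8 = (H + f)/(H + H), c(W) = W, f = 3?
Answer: -2201/550290 ≈ -0.0039997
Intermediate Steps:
T(H) = 8 + (3 + H)/(2*H) (T(H) = 8 + (H + 3)/(H + H) = 8 + (3 + H)/((2*H)) = 8 + (3 + H)*(1/(2*H)) = 8 + (3 + H)/(2*H))
U(F) = (3 + F)/(8 + F)
G(n, J) = 4 + J + (89/8 + n)/(129/8 + n) (G(n, J) = 4 + (J + (3 + ((½)*(3 + 17*(-4))/(-4) + n))/(8 + ((½)*(3 + 17*(-4))/(-4) + n))) = 4 + (J + (3 + ((½)*(-¼)*(3 - 68) + n))/(8 + ((½)*(-¼)*(3 - 68) + n))) = 4 + (J + (3 + ((½)*(-¼)*(-65) + n))/(8 + ((½)*(-¼)*(-65) + n))) = 4 + (J + (3 + (65/8 + n))/(8 + (65/8 + n))) = 4 + (J + (89/8 + n)/(129/8 + n)) = 4 + J + (89/8 + n)/(129/8 + n))
1/G(259, -255) = 1/((89 + 8*259 + (4 - 255)*(129 + 8*259))/(129 + 8*259)) = 1/((89 + 2072 - 251*(129 + 2072))/(129 + 2072)) = 1/((89 + 2072 - 251*2201)/2201) = 1/((89 + 2072 - 552451)/2201) = 1/((1/2201)*(-550290)) = 1/(-550290/2201) = -2201/550290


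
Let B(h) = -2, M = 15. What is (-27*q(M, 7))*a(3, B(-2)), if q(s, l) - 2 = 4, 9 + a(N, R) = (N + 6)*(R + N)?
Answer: 0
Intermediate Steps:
a(N, R) = -9 + (6 + N)*(N + R) (a(N, R) = -9 + (N + 6)*(R + N) = -9 + (6 + N)*(N + R))
q(s, l) = 6 (q(s, l) = 2 + 4 = 6)
(-27*q(M, 7))*a(3, B(-2)) = (-27*6)*(-9 + 3² + 6*3 + 6*(-2) + 3*(-2)) = -162*(-9 + 9 + 18 - 12 - 6) = -162*0 = 0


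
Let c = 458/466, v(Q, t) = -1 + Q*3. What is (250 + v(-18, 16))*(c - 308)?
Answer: -13949325/233 ≈ -59868.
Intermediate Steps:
v(Q, t) = -1 + 3*Q
c = 229/233 (c = 458*(1/466) = 229/233 ≈ 0.98283)
(250 + v(-18, 16))*(c - 308) = (250 + (-1 + 3*(-18)))*(229/233 - 308) = (250 + (-1 - 54))*(-71535/233) = (250 - 55)*(-71535/233) = 195*(-71535/233) = -13949325/233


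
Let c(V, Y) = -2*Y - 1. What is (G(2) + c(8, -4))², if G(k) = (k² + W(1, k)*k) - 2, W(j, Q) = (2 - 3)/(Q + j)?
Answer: 625/9 ≈ 69.444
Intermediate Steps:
c(V, Y) = -1 - 2*Y
W(j, Q) = -1/(Q + j)
G(k) = -2 + k² - k/(1 + k) (G(k) = (k² + (-1/(k + 1))*k) - 2 = (k² + (-1/(1 + k))*k) - 2 = (k² - k/(1 + k)) - 2 = -2 + k² - k/(1 + k))
(G(2) + c(8, -4))² = ((-1*2 + (1 + 2)*(-2 + 2²))/(1 + 2) + (-1 - 2*(-4)))² = ((-2 + 3*(-2 + 4))/3 + (-1 + 8))² = ((-2 + 3*2)/3 + 7)² = ((-2 + 6)/3 + 7)² = ((⅓)*4 + 7)² = (4/3 + 7)² = (25/3)² = 625/9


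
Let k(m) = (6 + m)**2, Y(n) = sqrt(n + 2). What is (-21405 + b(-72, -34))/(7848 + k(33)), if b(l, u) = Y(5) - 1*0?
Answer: -7135/3123 + sqrt(7)/9369 ≈ -2.2844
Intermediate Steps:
Y(n) = sqrt(2 + n)
b(l, u) = sqrt(7) (b(l, u) = sqrt(2 + 5) - 1*0 = sqrt(7) + 0 = sqrt(7))
(-21405 + b(-72, -34))/(7848 + k(33)) = (-21405 + sqrt(7))/(7848 + (6 + 33)**2) = (-21405 + sqrt(7))/(7848 + 39**2) = (-21405 + sqrt(7))/(7848 + 1521) = (-21405 + sqrt(7))/9369 = (-21405 + sqrt(7))*(1/9369) = -7135/3123 + sqrt(7)/9369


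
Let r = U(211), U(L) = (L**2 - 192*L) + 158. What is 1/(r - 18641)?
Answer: -1/14474 ≈ -6.9089e-5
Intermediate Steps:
U(L) = 158 + L**2 - 192*L
r = 4167 (r = 158 + 211**2 - 192*211 = 158 + 44521 - 40512 = 4167)
1/(r - 18641) = 1/(4167 - 18641) = 1/(-14474) = -1/14474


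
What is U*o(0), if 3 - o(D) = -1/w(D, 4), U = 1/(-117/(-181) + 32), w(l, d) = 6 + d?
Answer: 5611/59090 ≈ 0.094957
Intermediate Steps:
U = 181/5909 (U = 1/(-117*(-1/181) + 32) = 1/(117/181 + 32) = 1/(5909/181) = 181/5909 ≈ 0.030631)
o(D) = 31/10 (o(D) = 3 - (-1)/(6 + 4) = 3 - (-1)/10 = 3 - 1*(-⅒) = 3 + ⅒ = 31/10)
U*o(0) = (181/5909)*(31/10) = 5611/59090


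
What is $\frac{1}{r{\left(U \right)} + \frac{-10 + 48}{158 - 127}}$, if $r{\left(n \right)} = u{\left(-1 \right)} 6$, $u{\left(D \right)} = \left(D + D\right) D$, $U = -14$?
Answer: $\frac{31}{410} \approx 0.07561$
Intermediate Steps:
$u{\left(D \right)} = 2 D^{2}$ ($u{\left(D \right)} = 2 D D = 2 D^{2}$)
$r{\left(n \right)} = 12$ ($r{\left(n \right)} = 2 \left(-1\right)^{2} \cdot 6 = 2 \cdot 1 \cdot 6 = 2 \cdot 6 = 12$)
$\frac{1}{r{\left(U \right)} + \frac{-10 + 48}{158 - 127}} = \frac{1}{12 + \frac{-10 + 48}{158 - 127}} = \frac{1}{12 + \frac{38}{31}} = \frac{1}{\frac{410}{31}} = \frac{31}{410}$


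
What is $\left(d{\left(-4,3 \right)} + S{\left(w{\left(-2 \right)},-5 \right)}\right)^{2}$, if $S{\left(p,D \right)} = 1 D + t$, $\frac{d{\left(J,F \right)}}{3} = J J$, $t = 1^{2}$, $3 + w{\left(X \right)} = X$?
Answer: $1936$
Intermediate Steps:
$w{\left(X \right)} = -3 + X$
$t = 1$
$d{\left(J,F \right)} = 3 J^{2}$ ($d{\left(J,F \right)} = 3 J J = 3 J^{2}$)
$S{\left(p,D \right)} = 1 + D$ ($S{\left(p,D \right)} = 1 D + 1 = D + 1 = 1 + D$)
$\left(d{\left(-4,3 \right)} + S{\left(w{\left(-2 \right)},-5 \right)}\right)^{2} = \left(3 \left(-4\right)^{2} + \left(1 - 5\right)\right)^{2} = \left(3 \cdot 16 - 4\right)^{2} = \left(48 - 4\right)^{2} = 44^{2} = 1936$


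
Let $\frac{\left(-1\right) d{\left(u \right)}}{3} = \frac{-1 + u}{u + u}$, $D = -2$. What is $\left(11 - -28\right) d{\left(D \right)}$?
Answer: $- \frac{351}{4} \approx -87.75$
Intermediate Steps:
$d{\left(u \right)} = - \frac{3 \left(-1 + u\right)}{2 u}$ ($d{\left(u \right)} = - 3 \frac{-1 + u}{u + u} = - 3 \frac{-1 + u}{2 u} = - \frac{3 \left(-1 + u\right)}{2 u}$)
$\left(11 - -28\right) d{\left(D \right)} = \left(11 - -28\right) \frac{3 \left(1 - -2\right)}{2 \left(-2\right)} = \left(11 + 28\right) \frac{3}{2} \left(- \frac{1}{2}\right) \left(1 + 2\right) = 39 \cdot \frac{3}{2} \left(- \frac{1}{2}\right) 3 = 39 \left(- \frac{9}{4}\right) = - \frac{351}{4}$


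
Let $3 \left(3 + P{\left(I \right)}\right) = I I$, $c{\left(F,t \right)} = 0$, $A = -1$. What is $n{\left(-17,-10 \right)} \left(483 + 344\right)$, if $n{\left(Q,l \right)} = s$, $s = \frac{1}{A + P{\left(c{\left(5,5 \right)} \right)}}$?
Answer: $- \frac{827}{4} \approx -206.75$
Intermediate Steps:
$P{\left(I \right)} = -3 + \frac{I^{2}}{3}$ ($P{\left(I \right)} = -3 + \frac{I I}{3} = -3 + \frac{I^{2}}{3}$)
$s = - \frac{1}{4}$ ($s = \frac{1}{-1 - \left(3 - \frac{0^{2}}{3}\right)} = \frac{1}{-1 + \left(-3 + \frac{1}{3} \cdot 0\right)} = \frac{1}{-1 + \left(-3 + 0\right)} = \frac{1}{-1 - 3} = \frac{1}{-4} = - \frac{1}{4} \approx -0.25$)
$n{\left(Q,l \right)} = - \frac{1}{4}$
$n{\left(-17,-10 \right)} \left(483 + 344\right) = - \frac{483 + 344}{4} = \left(- \frac{1}{4}\right) 827 = - \frac{827}{4}$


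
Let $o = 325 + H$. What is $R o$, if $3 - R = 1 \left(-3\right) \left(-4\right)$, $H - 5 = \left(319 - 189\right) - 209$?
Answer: $-2259$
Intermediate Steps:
$H = -74$ ($H = 5 + \left(\left(319 - 189\right) - 209\right) = 5 + \left(130 - 209\right) = 5 - 79 = -74$)
$R = -9$ ($R = 3 - 1 \left(-3\right) \left(-4\right) = 3 - \left(-3\right) \left(-4\right) = 3 - 12 = -9$)
$o = 251$ ($o = 325 - 74 = 251$)
$R o = \left(-9\right) 251 = -2259$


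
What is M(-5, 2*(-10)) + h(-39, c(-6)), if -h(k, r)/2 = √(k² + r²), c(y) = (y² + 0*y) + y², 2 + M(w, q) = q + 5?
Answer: -17 - 6*√745 ≈ -180.77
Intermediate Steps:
M(w, q) = 3 + q (M(w, q) = -2 + (q + 5) = -2 + (5 + q) = 3 + q)
c(y) = 2*y² (c(y) = (y² + 0) + y² = y² + y² = 2*y²)
h(k, r) = -2*√(k² + r²)
M(-5, 2*(-10)) + h(-39, c(-6)) = (3 + 2*(-10)) - 2*√((-39)² + (2*(-6)²)²) = (3 - 20) - 2*√(1521 + (2*36)²) = -17 - 2*√(1521 + 72²) = -17 - 2*√(1521 + 5184) = -17 - 6*√745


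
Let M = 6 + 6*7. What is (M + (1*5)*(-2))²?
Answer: 1444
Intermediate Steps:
M = 48 (M = 6 + 42 = 48)
(M + (1*5)*(-2))² = (48 + (1*5)*(-2))² = (48 + 5*(-2))² = (48 - 10)² = 38² = 1444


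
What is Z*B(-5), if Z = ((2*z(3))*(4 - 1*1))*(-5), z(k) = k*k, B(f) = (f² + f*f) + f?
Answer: -12150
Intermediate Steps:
B(f) = f + 2*f² (B(f) = (f² + f²) + f = 2*f² + f = f + 2*f²)
z(k) = k²
Z = -270 (Z = ((2*3²)*(4 - 1*1))*(-5) = ((2*9)*(4 - 1))*(-5) = (18*3)*(-5) = 54*(-5) = -270)
Z*B(-5) = -(-1350)*(1 + 2*(-5)) = -(-1350)*(1 - 10) = -(-1350)*(-9) = -270*45 = -12150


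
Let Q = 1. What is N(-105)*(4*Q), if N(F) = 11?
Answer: 44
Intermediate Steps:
N(-105)*(4*Q) = 11*(4*1) = 11*4 = 44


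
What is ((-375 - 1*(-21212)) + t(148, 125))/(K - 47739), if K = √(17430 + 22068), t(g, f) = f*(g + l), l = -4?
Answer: -618013181/759657541 - 38837*√39498/2278972623 ≈ -0.81693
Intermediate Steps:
t(g, f) = f*(-4 + g) (t(g, f) = f*(g - 4) = f*(-4 + g))
K = √39498 ≈ 198.74
((-375 - 1*(-21212)) + t(148, 125))/(K - 47739) = ((-375 - 1*(-21212)) + 125*(-4 + 148))/(√39498 - 47739) = ((-375 + 21212) + 125*144)/(-47739 + √39498) = (20837 + 18000)/(-47739 + √39498) = 38837/(-47739 + √39498)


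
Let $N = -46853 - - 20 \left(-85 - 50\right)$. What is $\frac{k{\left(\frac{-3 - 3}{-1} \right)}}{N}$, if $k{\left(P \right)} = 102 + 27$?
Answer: $- \frac{129}{49553} \approx -0.0026033$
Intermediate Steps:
$k{\left(P \right)} = 129$
$N = -49553$ ($N = -46853 - \left(-20\right) \left(-135\right) = -46853 - 2700 = -49553$)
$\frac{k{\left(\frac{-3 - 3}{-1} \right)}}{N} = \frac{129}{-49553} = 129 \left(- \frac{1}{49553}\right) = - \frac{129}{49553}$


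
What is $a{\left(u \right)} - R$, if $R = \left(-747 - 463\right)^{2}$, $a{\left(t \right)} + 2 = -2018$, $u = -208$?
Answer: $-1466120$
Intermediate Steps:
$a{\left(t \right)} = -2020$ ($a{\left(t \right)} = -2 - 2018 = -2020$)
$R = 1464100$ ($R = \left(-1210\right)^{2} = 1464100$)
$a{\left(u \right)} - R = -2020 - 1464100 = -1466120$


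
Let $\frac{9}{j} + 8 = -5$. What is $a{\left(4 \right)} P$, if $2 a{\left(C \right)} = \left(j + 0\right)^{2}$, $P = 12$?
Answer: $\frac{486}{169} \approx 2.8757$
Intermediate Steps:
$j = - \frac{9}{13}$ ($j = \frac{9}{-8 - 5} = \frac{9}{-13} = 9 \left(- \frac{1}{13}\right) = - \frac{9}{13} \approx -0.69231$)
$a{\left(C \right)} = \frac{81}{338}$ ($a{\left(C \right)} = \frac{\left(- \frac{9}{13} + 0\right)^{2}}{2} = \frac{\left(- \frac{9}{13}\right)^{2}}{2} = \frac{1}{2} \cdot \frac{81}{169} = \frac{81}{338}$)
$a{\left(4 \right)} P = \frac{81}{338} \cdot 12 = \frac{486}{169}$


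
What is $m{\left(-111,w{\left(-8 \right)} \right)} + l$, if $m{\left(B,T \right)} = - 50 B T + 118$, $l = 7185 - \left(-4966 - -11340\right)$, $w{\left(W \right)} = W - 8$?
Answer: $-87871$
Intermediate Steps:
$w{\left(W \right)} = -8 + W$ ($w{\left(W \right)} = W - 8 = -8 + W$)
$l = 811$ ($l = 7185 - \left(-4966 + 11340\right) = 7185 - 6374 = 811$)
$m{\left(B,T \right)} = 118 - 50 B T$ ($m{\left(B,T \right)} = - 50 B T + 118 = 118 - 50 B T$)
$m{\left(-111,w{\left(-8 \right)} \right)} + l = \left(118 - - 5550 \left(-8 - 8\right)\right) + 811 = \left(118 - \left(-5550\right) \left(-16\right)\right) + 811 = \left(118 - 88800\right) + 811 = -88682 + 811 = -87871$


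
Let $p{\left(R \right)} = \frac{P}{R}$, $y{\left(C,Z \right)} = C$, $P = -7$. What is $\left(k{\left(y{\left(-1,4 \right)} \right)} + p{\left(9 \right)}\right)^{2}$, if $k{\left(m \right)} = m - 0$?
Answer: $\frac{256}{81} \approx 3.1605$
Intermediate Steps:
$p{\left(R \right)} = - \frac{7}{R}$
$k{\left(m \right)} = m$ ($k{\left(m \right)} = m + 0 = m$)
$\left(k{\left(y{\left(-1,4 \right)} \right)} + p{\left(9 \right)}\right)^{2} = \left(-1 - \frac{7}{9}\right)^{2} = \left(- \frac{16}{9}\right)^{2} = \frac{256}{81}$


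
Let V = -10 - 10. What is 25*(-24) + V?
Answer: -620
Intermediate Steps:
V = -20
25*(-24) + V = 25*(-24) - 20 = -600 - 20 = -620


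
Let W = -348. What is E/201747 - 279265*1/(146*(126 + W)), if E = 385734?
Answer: 22947762121/2179674588 ≈ 10.528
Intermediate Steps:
E/201747 - 279265*1/(146*(126 + W)) = 385734/201747 - 279265*1/(146*(126 - 348)) = 385734*(1/201747) - 279265/(146*(-222)) = 128578/67249 - 279265/(-32412) = 128578/67249 - 279265*(-1/32412) = 128578/67249 + 279265/32412 = 22947762121/2179674588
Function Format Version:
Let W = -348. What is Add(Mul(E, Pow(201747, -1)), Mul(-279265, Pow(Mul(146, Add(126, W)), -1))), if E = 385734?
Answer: Rational(22947762121, 2179674588) ≈ 10.528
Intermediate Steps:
Add(Mul(E, Pow(201747, -1)), Mul(-279265, Pow(Mul(146, Add(126, W)), -1))) = Add(Mul(385734, Pow(201747, -1)), Mul(-279265, Pow(Mul(146, Add(126, -348)), -1))) = Add(Mul(385734, Rational(1, 201747)), Mul(-279265, Pow(Mul(146, -222), -1))) = Add(Rational(128578, 67249), Mul(-279265, Pow(-32412, -1))) = Add(Rational(128578, 67249), Mul(-279265, Rational(-1, 32412))) = Add(Rational(128578, 67249), Rational(279265, 32412)) = Rational(22947762121, 2179674588)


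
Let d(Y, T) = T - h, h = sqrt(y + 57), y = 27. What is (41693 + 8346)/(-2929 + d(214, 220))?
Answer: -6455031/349457 + 100078*sqrt(21)/7338597 ≈ -18.409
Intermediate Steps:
h = 2*sqrt(21) (h = sqrt(27 + 57) = sqrt(84) = 2*sqrt(21) ≈ 9.1651)
d(Y, T) = T - 2*sqrt(21)
(41693 + 8346)/(-2929 + d(214, 220)) = (41693 + 8346)/(-2929 + (220 - 2*sqrt(21))) = 50039/(-2709 - 2*sqrt(21))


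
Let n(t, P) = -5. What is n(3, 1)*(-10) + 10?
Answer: 60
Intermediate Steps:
n(3, 1)*(-10) + 10 = -5*(-10) + 10 = 50 + 10 = 60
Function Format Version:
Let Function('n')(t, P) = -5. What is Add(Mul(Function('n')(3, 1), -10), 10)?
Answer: 60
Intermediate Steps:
Add(Mul(Function('n')(3, 1), -10), 10) = Add(Mul(-5, -10), 10) = Add(50, 10) = 60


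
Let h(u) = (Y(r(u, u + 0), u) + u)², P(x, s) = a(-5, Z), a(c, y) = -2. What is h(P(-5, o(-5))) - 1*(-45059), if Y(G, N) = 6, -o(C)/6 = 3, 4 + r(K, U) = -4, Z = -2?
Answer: 45075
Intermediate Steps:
r(K, U) = -8 (r(K, U) = -4 - 4 = -8)
o(C) = -18 (o(C) = -6*3 = -18)
P(x, s) = -2
h(u) = (6 + u)²
h(P(-5, o(-5))) - 1*(-45059) = (6 - 2)² - 1*(-45059) = 4² + 45059 = 16 + 45059 = 45075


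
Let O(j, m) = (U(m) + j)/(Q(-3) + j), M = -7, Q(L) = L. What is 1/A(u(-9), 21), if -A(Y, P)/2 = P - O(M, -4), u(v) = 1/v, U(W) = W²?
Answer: -5/219 ≈ -0.022831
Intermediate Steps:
O(j, m) = (j + m²)/(-3 + j) (O(j, m) = (m² + j)/(-3 + j) = (j + m²)/(-3 + j))
A(Y, P) = -9/5 - 2*P (A(Y, P) = -2*(P - (-7 + (-4)²)/(-3 - 7)) = -2*(P - (-7 + 16)/(-10)) = -2*(P - (-1)*9/10) = -2*(P - 1*(-9/10)) = -2*(P + 9/10) = -2*(9/10 + P) = -9/5 - 2*P)
1/A(u(-9), 21) = 1/(-9/5 - 2*21) = 1/(-9/5 - 42) = 1/(-219/5) = -5/219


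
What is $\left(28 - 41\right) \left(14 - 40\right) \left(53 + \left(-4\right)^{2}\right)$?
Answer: $23322$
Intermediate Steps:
$\left(28 - 41\right) \left(14 - 40\right) \left(53 + \left(-4\right)^{2}\right) = \left(-13\right) \left(-26\right) \left(53 + 16\right) = 338 \cdot 69 = 23322$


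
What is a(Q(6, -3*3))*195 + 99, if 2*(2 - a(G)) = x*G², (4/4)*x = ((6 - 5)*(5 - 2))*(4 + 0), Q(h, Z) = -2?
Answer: -4191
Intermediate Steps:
x = 12 (x = ((6 - 5)*(5 - 2))*(4 + 0) = (1*3)*4 = 3*4 = 12)
a(G) = 2 - 6*G²
a(Q(6, -3*3))*195 + 99 = (2 - 6*(-2)²)*195 + 99 = (2 - 6*4)*195 + 99 = (2 - 24)*195 + 99 = -22*195 + 99 = -4290 + 99 = -4191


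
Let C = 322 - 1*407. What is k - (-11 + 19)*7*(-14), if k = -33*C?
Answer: 3589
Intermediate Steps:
C = -85 (C = 322 - 407 = -85)
k = 2805 (k = -33*(-85) = 2805)
k - (-11 + 19)*7*(-14) = 2805 - (-11 + 19)*7*(-14) = 2805 - 8*7*(-14) = 2805 - 56*(-14) = 2805 - 1*(-784) = 2805 + 784 = 3589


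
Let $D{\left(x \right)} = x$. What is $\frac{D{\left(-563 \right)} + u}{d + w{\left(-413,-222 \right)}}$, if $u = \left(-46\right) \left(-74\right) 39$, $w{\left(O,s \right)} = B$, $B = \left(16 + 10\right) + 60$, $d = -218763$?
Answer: $- \frac{132193}{218677} \approx -0.60451$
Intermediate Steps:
$B = 86$ ($B = 26 + 60 = 86$)
$w{\left(O,s \right)} = 86$
$u = 132756$ ($u = 3404 \cdot 39 = 132756$)
$\frac{D{\left(-563 \right)} + u}{d + w{\left(-413,-222 \right)}} = \frac{-563 + 132756}{-218763 + 86} = \frac{132193}{-218677} = 132193 \left(- \frac{1}{218677}\right) = - \frac{132193}{218677}$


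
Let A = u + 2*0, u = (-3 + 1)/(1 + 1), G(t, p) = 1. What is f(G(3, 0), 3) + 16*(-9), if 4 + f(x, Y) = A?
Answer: -149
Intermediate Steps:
u = -1 (u = -2/2 = -2*½ = -1)
A = -1 (A = -1 + 2*0 = -1 + 0 = -1)
f(x, Y) = -5 (f(x, Y) = -4 - 1 = -5)
f(G(3, 0), 3) + 16*(-9) = -5 + 16*(-9) = -5 - 144 = -149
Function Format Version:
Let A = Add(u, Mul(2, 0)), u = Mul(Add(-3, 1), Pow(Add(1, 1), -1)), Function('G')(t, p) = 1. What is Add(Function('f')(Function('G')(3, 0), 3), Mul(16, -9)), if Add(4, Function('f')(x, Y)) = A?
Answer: -149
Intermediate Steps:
u = -1 (u = Mul(-2, Pow(2, -1)) = Mul(-2, Rational(1, 2)) = -1)
A = -1 (A = Add(-1, Mul(2, 0)) = Add(-1, 0) = -1)
Function('f')(x, Y) = -5 (Function('f')(x, Y) = Add(-4, -1) = -5)
Add(Function('f')(Function('G')(3, 0), 3), Mul(16, -9)) = Add(-5, Mul(16, -9)) = Add(-5, -144) = -149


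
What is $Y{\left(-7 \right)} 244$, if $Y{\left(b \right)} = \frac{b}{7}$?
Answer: $-244$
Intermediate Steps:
$Y{\left(b \right)} = \frac{b}{7}$ ($Y{\left(b \right)} = b \frac{1}{7} = \frac{b}{7}$)
$Y{\left(-7 \right)} 244 = \frac{1}{7} \left(-7\right) 244 = \left(-1\right) 244 = -244$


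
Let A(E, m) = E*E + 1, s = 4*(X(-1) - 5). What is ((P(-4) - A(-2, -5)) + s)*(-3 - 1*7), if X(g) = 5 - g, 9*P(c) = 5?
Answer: 40/9 ≈ 4.4444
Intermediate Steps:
P(c) = 5/9 (P(c) = (1/9)*5 = 5/9)
s = 4 (s = 4*((5 - 1*(-1)) - 5) = 4*((5 + 1) - 5) = 4*(6 - 5) = 4*1 = 4)
A(E, m) = 1 + E**2 (A(E, m) = E**2 + 1 = 1 + E**2)
((P(-4) - A(-2, -5)) + s)*(-3 - 1*7) = ((5/9 - (1 + (-2)**2)) + 4)*(-3 - 1*7) = ((5/9 - (1 + 4)) + 4)*(-3 - 7) = ((5/9 - 1*5) + 4)*(-10) = ((5/9 - 5) + 4)*(-10) = (-40/9 + 4)*(-10) = -4/9*(-10) = 40/9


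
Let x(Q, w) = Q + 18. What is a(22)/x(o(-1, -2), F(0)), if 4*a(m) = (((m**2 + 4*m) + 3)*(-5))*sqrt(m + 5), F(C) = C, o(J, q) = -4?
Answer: -8625*sqrt(3)/56 ≈ -266.77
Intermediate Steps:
x(Q, w) = 18 + Q
a(m) = sqrt(5 + m)*(-15 - 20*m - 5*m**2)/4 (a(m) = ((((m**2 + 4*m) + 3)*(-5))*sqrt(m + 5))/4 = (((3 + m**2 + 4*m)*(-5))*sqrt(5 + m))/4 = ((-15 - 20*m - 5*m**2)*sqrt(5 + m))/4 = (sqrt(5 + m)*(-15 - 20*m - 5*m**2))/4 = sqrt(5 + m)*(-15 - 20*m - 5*m**2)/4)
a(22)/x(o(-1, -2), F(0)) = (5*sqrt(5 + 22)*(-3 - 1*22**2 - 4*22)/4)/(18 - 4) = (5*sqrt(27)*(-3 - 1*484 - 88)/4)/14 = (5*(3*sqrt(3))*(-3 - 484 - 88)/4)*(1/14) = ((5/4)*(3*sqrt(3))*(-575))*(1/14) = -8625*sqrt(3)/4*(1/14) = -8625*sqrt(3)/56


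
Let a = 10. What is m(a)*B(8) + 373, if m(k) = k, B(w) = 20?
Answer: 573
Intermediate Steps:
m(a)*B(8) + 373 = 10*20 + 373 = 200 + 373 = 573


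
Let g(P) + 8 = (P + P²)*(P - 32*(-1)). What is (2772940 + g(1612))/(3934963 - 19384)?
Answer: 4277429396/3915579 ≈ 1092.4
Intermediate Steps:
g(P) = -8 + (32 + P)*(P + P²) (g(P) = -8 + (P + P²)*(P - 32*(-1)) = -8 + (P + P²)*(P + 32) = -8 + (P + P²)*(32 + P) = -8 + (32 + P)*(P + P²))
(2772940 + g(1612))/(3934963 - 19384) = (2772940 + (-8 + 1612³ + 32*1612 + 33*1612²))/(3934963 - 19384) = (2772940 + (-8 + 4188852928 + 51584 + 33*2598544))/3915579 = (2772940 + (-8 + 4188852928 + 51584 + 85751952))*(1/3915579) = (2772940 + 4274656456)*(1/3915579) = 4277429396*(1/3915579) = 4277429396/3915579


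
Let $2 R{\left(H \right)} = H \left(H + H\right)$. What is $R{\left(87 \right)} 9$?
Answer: $68121$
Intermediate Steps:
$R{\left(H \right)} = H^{2}$ ($R{\left(H \right)} = \frac{H \left(H + H\right)}{2} = \frac{H 2 H}{2} = \frac{2 H^{2}}{2} = H^{2}$)
$R{\left(87 \right)} 9 = 87^{2} \cdot 9 = 7569 \cdot 9 = 68121$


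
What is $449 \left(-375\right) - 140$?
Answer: $-168515$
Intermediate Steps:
$449 \left(-375\right) - 140 = -168375 + \left(-153 + 13\right) = -168375 - 140 = -168515$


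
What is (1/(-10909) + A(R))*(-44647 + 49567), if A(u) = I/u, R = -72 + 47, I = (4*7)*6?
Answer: -1803413208/54545 ≈ -33063.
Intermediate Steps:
I = 168 (I = 28*6 = 168)
R = -25
A(u) = 168/u
(1/(-10909) + A(R))*(-44647 + 49567) = (1/(-10909) + 168/(-25))*(-44647 + 49567) = (-1/10909 + 168*(-1/25))*4920 = (-1/10909 - 168/25)*4920 = -1832737/272725*4920 = -1803413208/54545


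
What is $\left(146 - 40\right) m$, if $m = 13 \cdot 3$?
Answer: $4134$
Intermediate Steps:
$m = 39$
$\left(146 - 40\right) m = \left(146 - 40\right) 39 = 106 \cdot 39 = 4134$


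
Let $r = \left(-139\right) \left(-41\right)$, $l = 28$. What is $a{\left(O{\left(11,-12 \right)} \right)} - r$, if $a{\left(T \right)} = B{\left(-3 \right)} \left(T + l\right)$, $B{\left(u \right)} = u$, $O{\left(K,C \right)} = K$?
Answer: $-5816$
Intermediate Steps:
$r = 5699$
$a{\left(T \right)} = -84 - 3 T$ ($a{\left(T \right)} = - 3 \left(T + 28\right) = - 3 \left(28 + T\right) = -84 - 3 T$)
$a{\left(O{\left(11,-12 \right)} \right)} - r = \left(-84 - 33\right) - 5699 = -117 - 5699 = -5816$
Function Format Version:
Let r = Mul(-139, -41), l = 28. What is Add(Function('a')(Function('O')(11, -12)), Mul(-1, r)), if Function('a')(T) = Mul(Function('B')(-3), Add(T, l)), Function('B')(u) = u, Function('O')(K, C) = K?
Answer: -5816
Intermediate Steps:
r = 5699
Function('a')(T) = Add(-84, Mul(-3, T)) (Function('a')(T) = Mul(-3, Add(T, 28)) = Mul(-3, Add(28, T)) = Add(-84, Mul(-3, T)))
Add(Function('a')(Function('O')(11, -12)), Mul(-1, r)) = Add(Add(-84, Mul(-3, 11)), Mul(-1, 5699)) = Add(Add(-84, -33), -5699) = Add(-117, -5699) = -5816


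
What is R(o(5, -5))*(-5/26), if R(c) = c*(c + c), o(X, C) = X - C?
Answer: -500/13 ≈ -38.462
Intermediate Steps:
R(c) = 2*c**2 (R(c) = c*(2*c) = 2*c**2)
R(o(5, -5))*(-5/26) = (2*(5 - 1*(-5))**2)*(-5/26) = (2*(5 + 5)**2)*(-5*1/26) = (2*10**2)*(-5/26) = (2*100)*(-5/26) = 200*(-5/26) = -500/13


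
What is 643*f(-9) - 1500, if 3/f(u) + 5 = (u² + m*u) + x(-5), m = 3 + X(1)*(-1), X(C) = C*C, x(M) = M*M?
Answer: -122571/83 ≈ -1476.8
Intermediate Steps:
x(M) = M²
X(C) = C²
m = 2 (m = 3 + 1²*(-1) = 3 + 1*(-1) = 3 - 1 = 2)
f(u) = 3/(20 + u² + 2*u) (f(u) = 3/(-5 + ((u² + 2*u) + (-5)²)) = 3/(-5 + ((u² + 2*u) + 25)) = 3/(-5 + (25 + u² + 2*u)) = 3/(20 + u² + 2*u))
643*f(-9) - 1500 = 643*(3/(20 + (-9)² + 2*(-9))) - 1500 = 643*(3/(20 + 81 - 18)) - 1500 = 643*(3/83) - 1500 = 1929/83 - 1500 = -122571/83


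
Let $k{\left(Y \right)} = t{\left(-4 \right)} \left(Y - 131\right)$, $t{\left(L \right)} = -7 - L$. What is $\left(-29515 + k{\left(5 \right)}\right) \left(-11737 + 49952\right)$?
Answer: $-1113470455$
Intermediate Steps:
$k{\left(Y \right)} = 393 - 3 Y$ ($k{\left(Y \right)} = \left(-7 - -4\right) \left(Y - 131\right) = \left(-7 + 4\right) \left(-131 + Y\right) = - 3 \left(-131 + Y\right) = 393 - 3 Y$)
$\left(-29515 + k{\left(5 \right)}\right) \left(-11737 + 49952\right) = \left(-29515 + \left(393 - 15\right)\right) \left(-11737 + 49952\right) = \left(-29515 + \left(393 - 15\right)\right) 38215 = \left(-29515 + 378\right) 38215 = \left(-29137\right) 38215 = -1113470455$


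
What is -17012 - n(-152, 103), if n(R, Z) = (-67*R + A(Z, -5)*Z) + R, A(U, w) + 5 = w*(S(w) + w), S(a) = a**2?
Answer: -16229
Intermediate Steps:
A(U, w) = -5 + w*(w + w**2) (A(U, w) = -5 + w*(w**2 + w) = -5 + w*(w + w**2))
n(R, Z) = -105*Z - 66*R (n(R, Z) = (-67*R + (-5 + (-5)**2 + (-5)**3)*Z) + R = (-67*R + (-5 + 25 - 125)*Z) + R = (-67*R - 105*Z) + R = (-105*Z - 67*R) + R = -105*Z - 66*R)
-17012 - n(-152, 103) = -17012 - (-105*103 - 66*(-152)) = -17012 - (-10815 + 10032) = -17012 - 1*(-783) = -17012 + 783 = -16229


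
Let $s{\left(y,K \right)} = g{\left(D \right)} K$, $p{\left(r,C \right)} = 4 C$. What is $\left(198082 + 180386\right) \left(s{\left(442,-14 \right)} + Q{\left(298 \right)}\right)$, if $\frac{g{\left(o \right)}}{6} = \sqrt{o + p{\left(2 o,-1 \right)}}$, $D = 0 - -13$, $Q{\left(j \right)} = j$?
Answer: $17409528$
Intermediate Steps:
$D = 13$ ($D = 0 + 13 = 13$)
$g{\left(o \right)} = 6 \sqrt{-4 + o}$ ($g{\left(o \right)} = 6 \sqrt{o + 4 \left(-1\right)} = 6 \sqrt{o - 4} = 6 \sqrt{-4 + o}$)
$s{\left(y,K \right)} = 18 K$ ($s{\left(y,K \right)} = 6 \sqrt{-4 + 13} K = 6 \sqrt{9} K = 6 \cdot 3 K = 18 K$)
$\left(198082 + 180386\right) \left(s{\left(442,-14 \right)} + Q{\left(298 \right)}\right) = \left(198082 + 180386\right) \left(18 \left(-14\right) + 298\right) = 378468 \left(-252 + 298\right) = 378468 \cdot 46 = 17409528$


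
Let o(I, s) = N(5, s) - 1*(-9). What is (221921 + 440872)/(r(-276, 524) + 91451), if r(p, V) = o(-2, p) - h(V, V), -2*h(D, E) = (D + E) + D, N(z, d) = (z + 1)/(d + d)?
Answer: 20325652/2828877 ≈ 7.1851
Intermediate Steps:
N(z, d) = (1 + z)/(2*d) (N(z, d) = (1 + z)/((2*d)) = (1 + z)*(1/(2*d)) = (1 + z)/(2*d))
h(D, E) = -D - E/2 (h(D, E) = -((D + E) + D)/2 = -(E + 2*D)/2 = -D - E/2)
o(I, s) = 9 + 3/s (o(I, s) = (1 + 5)/(2*s) - 1*(-9) = (½)*6/s + 9 = 3/s + 9 = 9 + 3/s)
r(p, V) = 9 + 3/p + 3*V/2 (r(p, V) = (9 + 3/p) - (-V - V/2) = (9 + 3/p) - (-3)*V/2 = (9 + 3/p) + 3*V/2 = 9 + 3/p + 3*V/2)
(221921 + 440872)/(r(-276, 524) + 91451) = (221921 + 440872)/((9 + 3/(-276) + (3/2)*524) + 91451) = 662793/((9 + 3*(-1/276) + 786) + 91451) = 662793/((9 - 1/92 + 786) + 91451) = 662793/(73139/92 + 91451) = 662793/(8486631/92) = 662793*(92/8486631) = 20325652/2828877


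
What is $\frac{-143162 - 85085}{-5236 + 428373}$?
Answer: $- \frac{228247}{423137} \approx -0.53942$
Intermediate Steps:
$\frac{-143162 - 85085}{-5236 + 428373} = - \frac{228247}{423137}$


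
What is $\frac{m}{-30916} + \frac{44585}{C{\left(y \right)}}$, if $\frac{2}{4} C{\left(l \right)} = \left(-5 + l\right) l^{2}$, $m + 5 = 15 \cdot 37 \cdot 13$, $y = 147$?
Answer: $- \frac{10717265725}{47432532924} \approx -0.22595$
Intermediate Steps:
$m = 7210$ ($m = -5 + 15 \cdot 37 \cdot 13 = -5 + 555 \cdot 13 = -5 + 7215 = 7210$)
$C{\left(l \right)} = 2 l^{2} \left(-5 + l\right)$ ($C{\left(l \right)} = 2 \left(-5 + l\right) l^{2} = 2 l^{2} \left(-5 + l\right)$)
$\frac{m}{-30916} + \frac{44585}{C{\left(y \right)}} = \frac{7210}{-30916} + \frac{44585}{2 \cdot 147^{2} \left(-5 + 147\right)} = 7210 \left(- \frac{1}{30916}\right) + \frac{44585}{2 \cdot 21609 \cdot 142} = - \frac{3605}{15458} + \frac{44585}{6136956} = - \frac{10717265725}{47432532924}$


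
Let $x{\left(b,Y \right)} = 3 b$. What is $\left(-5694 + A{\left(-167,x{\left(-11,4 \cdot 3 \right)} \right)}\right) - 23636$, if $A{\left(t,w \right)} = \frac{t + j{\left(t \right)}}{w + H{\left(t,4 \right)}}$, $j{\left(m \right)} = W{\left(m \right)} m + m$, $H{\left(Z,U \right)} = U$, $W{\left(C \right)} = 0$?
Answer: $- \frac{850236}{29} \approx -29318.0$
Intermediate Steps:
$j{\left(m \right)} = m$ ($j{\left(m \right)} = 0 m + m = 0 + m = m$)
$A{\left(t,w \right)} = \frac{2 t}{4 + w}$ ($A{\left(t,w \right)} = \frac{t + t}{w + 4} = \frac{2 t}{4 + w}$)
$\left(-5694 + A{\left(-167,x{\left(-11,4 \cdot 3 \right)} \right)}\right) - 23636 = \left(-5694 + 2 \left(-167\right) \frac{1}{4 + 3 \left(-11\right)}\right) - 23636 = \left(-5694 + 2 \left(-167\right) \frac{1}{4 - 33}\right) - 23636 = \left(-5694 + 2 \left(-167\right) \frac{1}{-29}\right) - 23636 = \left(-5694 + 2 \left(-167\right) \left(- \frac{1}{29}\right)\right) - 23636 = \left(-5694 + \frac{334}{29}\right) - 23636 = - \frac{164792}{29} - 23636 = - \frac{850236}{29}$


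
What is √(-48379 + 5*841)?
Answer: I*√44174 ≈ 210.18*I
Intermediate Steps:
√(-48379 + 5*841) = √(-48379 + 4205) = √(-44174) = I*√44174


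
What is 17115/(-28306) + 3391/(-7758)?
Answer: -57190954/54899487 ≈ -1.0417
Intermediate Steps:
17115/(-28306) + 3391/(-7758) = 17115*(-1/28306) + 3391*(-1/7758) = -17115/28306 - 3391/7758 = -57190954/54899487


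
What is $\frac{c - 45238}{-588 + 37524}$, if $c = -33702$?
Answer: $- \frac{19735}{9234} \approx -2.1372$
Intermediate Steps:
$\frac{c - 45238}{-588 + 37524} = \frac{-33702 - 45238}{-588 + 37524} = - \frac{78940}{36936} = \left(-78940\right) \frac{1}{36936} = - \frac{19735}{9234}$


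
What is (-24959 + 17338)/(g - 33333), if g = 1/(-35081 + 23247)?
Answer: 90186914/394462723 ≈ 0.22863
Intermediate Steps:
g = -1/11834 (g = 1/(-11834) = -1/11834 ≈ -8.4502e-5)
(-24959 + 17338)/(g - 33333) = (-24959 + 17338)/(-1/11834 - 33333) = -7621/(-394462723/11834) = -7621*(-11834/394462723) = 90186914/394462723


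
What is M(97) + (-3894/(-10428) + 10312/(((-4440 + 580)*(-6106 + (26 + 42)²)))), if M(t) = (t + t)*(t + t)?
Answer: 4252167834217/112980270 ≈ 37636.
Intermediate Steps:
M(t) = 4*t² (M(t) = (2*t)*(2*t) = 4*t²)
M(97) + (-3894/(-10428) + 10312/(((-4440 + 580)*(-6106 + (26 + 42)²)))) = 4*97² + (-3894/(-10428) + 10312/(((-4440 + 580)*(-6106 + (26 + 42)²)))) = 4*9409 + (-3894*(-1/10428) + 10312/((-3860*(-6106 + 68²)))) = 37636 + (59/158 + 10312/((-3860*(-6106 + 4624)))) = 37636 + (59/158 + 10312/((-3860*(-1482)))) = 37636 + (59/158 + 10312/5720520) = 37636 + (59/158 + 10312*(1/5720520)) = 37636 + (59/158 + 1289/715065) = 37636 + 42392497/112980270 = 4252167834217/112980270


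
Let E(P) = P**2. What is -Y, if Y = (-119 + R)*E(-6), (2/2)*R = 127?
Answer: -288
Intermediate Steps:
R = 127
Y = 288 (Y = (-119 + 127)*(-6)**2 = 8*36 = 288)
-Y = -1*288 = -288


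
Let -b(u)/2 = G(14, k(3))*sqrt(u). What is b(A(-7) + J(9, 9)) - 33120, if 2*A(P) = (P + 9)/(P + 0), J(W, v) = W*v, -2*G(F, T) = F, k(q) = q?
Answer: -33120 + 2*sqrt(3962) ≈ -32994.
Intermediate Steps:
G(F, T) = -F/2
A(P) = (9 + P)/(2*P) (A(P) = ((P + 9)/(P + 0))/2 = ((9 + P)/P)/2 = (9 + P)/(2*P))
b(u) = 14*sqrt(u) (b(u) = -2*(-1/2*14)*sqrt(u) = -(-14)*sqrt(u) = 14*sqrt(u))
b(A(-7) + J(9, 9)) - 33120 = 14*sqrt((1/2)*(9 - 7)/(-7) + 9*9) - 33120 = 14*sqrt((1/2)*(-1/7)*2 + 81) - 33120 = 14*sqrt(-1/7 + 81) - 33120 = 14*sqrt(566/7) - 33120 = 14*(sqrt(3962)/7) - 33120 = 2*sqrt(3962) - 33120 = -33120 + 2*sqrt(3962)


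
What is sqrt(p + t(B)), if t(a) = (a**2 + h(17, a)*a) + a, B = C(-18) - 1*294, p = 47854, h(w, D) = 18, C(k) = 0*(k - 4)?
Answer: 8*sqrt(2011) ≈ 358.75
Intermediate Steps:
C(k) = 0 (C(k) = 0*(-4 + k) = 0)
B = -294 (B = 0 - 1*294 = 0 - 294 = -294)
t(a) = a**2 + 19*a (t(a) = (a**2 + 18*a) + a = a**2 + 19*a)
sqrt(p + t(B)) = sqrt(47854 - 294*(19 - 294)) = sqrt(47854 - 294*(-275)) = sqrt(47854 + 80850) = sqrt(128704) = 8*sqrt(2011)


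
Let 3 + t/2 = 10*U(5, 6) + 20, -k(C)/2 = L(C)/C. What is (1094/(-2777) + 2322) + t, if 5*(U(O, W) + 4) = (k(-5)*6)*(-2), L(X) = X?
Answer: 6585950/2777 ≈ 2371.6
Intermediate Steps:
k(C) = -2 (k(C) = -2*C/C = -2*1 = -2)
U(O, W) = 4/5 (U(O, W) = -4 + (-2*6*(-2))/5 = -4 + (-12*(-2))/5 = -4 + (1/5)*24 = -4 + 24/5 = 4/5)
t = 50 (t = -6 + 2*(10*(4/5) + 20) = -6 + 2*(8 + 20) = -6 + 2*28 = -6 + 56 = 50)
(1094/(-2777) + 2322) + t = (1094/(-2777) + 2322) + 50 = (1094*(-1/2777) + 2322) + 50 = (-1094/2777 + 2322) + 50 = 6447100/2777 + 50 = 6585950/2777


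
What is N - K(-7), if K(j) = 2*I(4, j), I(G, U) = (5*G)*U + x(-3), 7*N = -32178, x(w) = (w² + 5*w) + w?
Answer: -30092/7 ≈ -4298.9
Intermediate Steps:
x(w) = w² + 6*w
N = -32178/7 (N = (⅐)*(-32178) = -32178/7 ≈ -4596.9)
I(G, U) = -9 + 5*G*U (I(G, U) = (5*G)*U - 3*(6 - 3) = 5*G*U - 3*3 = 5*G*U - 9 = -9 + 5*G*U)
K(j) = -18 + 40*j (K(j) = 2*(-9 + 5*4*j) = 2*(-9 + 20*j) = -18 + 40*j)
N - K(-7) = -32178/7 - (-18 + 40*(-7)) = -32178/7 - (-18 - 280) = -32178/7 - 1*(-298) = -32178/7 + 298 = -30092/7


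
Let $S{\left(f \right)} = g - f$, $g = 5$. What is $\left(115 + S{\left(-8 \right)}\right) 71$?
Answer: $9088$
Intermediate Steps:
$S{\left(f \right)} = 5 - f$
$\left(115 + S{\left(-8 \right)}\right) 71 = \left(115 + \left(5 - -8\right)\right) 71 = \left(115 + \left(5 + 8\right)\right) 71 = \left(115 + 13\right) 71 = 128 \cdot 71 = 9088$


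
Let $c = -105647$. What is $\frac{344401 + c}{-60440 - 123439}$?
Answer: $- \frac{238754}{183879} \approx -1.2984$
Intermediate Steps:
$\frac{344401 + c}{-60440 - 123439} = \frac{344401 - 105647}{-60440 - 123439} = \frac{238754}{-183879} = 238754 \left(- \frac{1}{183879}\right) = - \frac{238754}{183879}$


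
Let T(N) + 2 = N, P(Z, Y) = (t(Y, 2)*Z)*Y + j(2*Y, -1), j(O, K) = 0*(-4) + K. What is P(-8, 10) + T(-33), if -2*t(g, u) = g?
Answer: 364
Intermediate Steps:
t(g, u) = -g/2
j(O, K) = K (j(O, K) = 0 + K = K)
P(Z, Y) = -1 - Z*Y²/2 (P(Z, Y) = ((-Y/2)*Z)*Y - 1 = (-Y*Z/2)*Y - 1 = -Z*Y²/2 - 1 = -1 - Z*Y²/2)
T(N) = -2 + N
P(-8, 10) + T(-33) = (-1 - ½*(-8)*10²) + (-2 - 33) = (-1 - ½*(-8)*100) - 35 = (-1 + 400) - 35 = 399 - 35 = 364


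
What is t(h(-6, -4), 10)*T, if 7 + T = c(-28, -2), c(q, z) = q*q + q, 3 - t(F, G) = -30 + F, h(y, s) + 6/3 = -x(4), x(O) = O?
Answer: 29211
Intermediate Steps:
h(y, s) = -6 (h(y, s) = -2 - 1*4 = -2 - 4 = -6)
t(F, G) = 33 - F (t(F, G) = 3 - (-30 + F) = 3 + (30 - F) = 33 - F)
c(q, z) = q + q**2 (c(q, z) = q**2 + q = q + q**2)
T = 749 (T = -7 - 28*(1 - 28) = -7 - 28*(-27) = -7 + 756 = 749)
t(h(-6, -4), 10)*T = (33 - 1*(-6))*749 = (33 + 6)*749 = 39*749 = 29211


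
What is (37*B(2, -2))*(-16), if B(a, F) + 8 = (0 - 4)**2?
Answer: -4736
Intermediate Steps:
B(a, F) = 8 (B(a, F) = -8 + (0 - 4)**2 = -8 + (-4)**2 = -8 + 16 = 8)
(37*B(2, -2))*(-16) = (37*8)*(-16) = 296*(-16) = -4736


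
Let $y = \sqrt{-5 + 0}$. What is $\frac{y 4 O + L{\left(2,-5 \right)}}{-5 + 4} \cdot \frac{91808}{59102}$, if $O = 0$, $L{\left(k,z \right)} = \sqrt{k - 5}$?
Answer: $- \frac{45904 i \sqrt{3}}{29551} \approx - 2.6905 i$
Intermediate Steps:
$y = i \sqrt{5}$ ($y = \sqrt{-5} = i \sqrt{5} \approx 2.2361 i$)
$L{\left(k,z \right)} = \sqrt{-5 + k}$
$\frac{y 4 O + L{\left(2,-5 \right)}}{-5 + 4} \cdot \frac{91808}{59102} = \frac{i \sqrt{5} \cdot 4 \cdot 0 + \sqrt{-5 + 2}}{-5 + 4} \cdot \frac{91808}{59102} = \frac{4 i \sqrt{5} \cdot 0 + \sqrt{-3}}{-1} \cdot 91808 \cdot \frac{1}{59102} = \left(0 + i \sqrt{3}\right) \left(-1\right) \frac{45904}{29551} = i \sqrt{3} \left(-1\right) \frac{45904}{29551} = - i \sqrt{3} \cdot \frac{45904}{29551} = - \frac{45904 i \sqrt{3}}{29551}$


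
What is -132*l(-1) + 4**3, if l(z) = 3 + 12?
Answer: -1916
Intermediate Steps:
l(z) = 15
-132*l(-1) + 4**3 = -132*15 + 4**3 = -1980 + 64 = -1916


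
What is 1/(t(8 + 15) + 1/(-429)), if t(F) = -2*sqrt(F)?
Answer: 429/16931771 - 368082*sqrt(23)/16931771 ≈ -0.10423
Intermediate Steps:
1/(t(8 + 15) + 1/(-429)) = 1/(-2*sqrt(8 + 15) + 1/(-429)) = 1/(-2*sqrt(23) - 1/429) = 1/(-1/429 - 2*sqrt(23))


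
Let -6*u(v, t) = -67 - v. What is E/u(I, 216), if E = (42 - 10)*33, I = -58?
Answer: 704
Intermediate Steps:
u(v, t) = 67/6 + v/6 (u(v, t) = -(-67 - v)/6 = 67/6 + v/6)
E = 1056 (E = 32*33 = 1056)
E/u(I, 216) = 1056/(67/6 + (1/6)*(-58)) = 1056/(67/6 - 29/3) = 1056/(3/2) = 1056*(2/3) = 704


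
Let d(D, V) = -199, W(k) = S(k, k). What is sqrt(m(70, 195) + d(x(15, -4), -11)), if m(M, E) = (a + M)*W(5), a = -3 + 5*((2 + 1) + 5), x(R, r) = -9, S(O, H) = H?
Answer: 4*sqrt(21) ≈ 18.330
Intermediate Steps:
W(k) = k
a = 37 (a = -3 + 5*(3 + 5) = -3 + 5*8 = -3 + 40 = 37)
m(M, E) = 185 + 5*M (m(M, E) = (37 + M)*5 = 185 + 5*M)
sqrt(m(70, 195) + d(x(15, -4), -11)) = sqrt((185 + 5*70) - 199) = sqrt((185 + 350) - 199) = sqrt(535 - 199) = sqrt(336) = 4*sqrt(21)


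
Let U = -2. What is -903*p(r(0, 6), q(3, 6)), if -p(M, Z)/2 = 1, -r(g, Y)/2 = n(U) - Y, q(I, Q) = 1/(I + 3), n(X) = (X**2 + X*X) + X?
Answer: 1806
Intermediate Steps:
n(X) = X + 2*X**2 (n(X) = (X**2 + X**2) + X = 2*X**2 + X = X + 2*X**2)
q(I, Q) = 1/(3 + I)
r(g, Y) = -12 + 2*Y (r(g, Y) = -2*(-2*(1 + 2*(-2)) - Y) = -2*(-2*(1 - 4) - Y) = -2*(-2*(-3) - Y) = -2*(6 - Y) = -12 + 2*Y)
p(M, Z) = -2 (p(M, Z) = -2*1 = -2)
-903*p(r(0, 6), q(3, 6)) = -903*(-2) = 1806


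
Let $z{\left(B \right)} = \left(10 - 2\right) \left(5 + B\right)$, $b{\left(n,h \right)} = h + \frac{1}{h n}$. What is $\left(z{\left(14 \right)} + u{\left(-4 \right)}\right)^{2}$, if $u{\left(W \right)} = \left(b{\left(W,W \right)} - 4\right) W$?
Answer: $\frac{540225}{16} \approx 33764.0$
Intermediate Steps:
$b{\left(n,h \right)} = h + \frac{1}{h n}$
$z{\left(B \right)} = 40 + 8 B$ ($z{\left(B \right)} = 8 \left(5 + B\right) = 40 + 8 B$)
$u{\left(W \right)} = W \left(-4 + W + \frac{1}{W^{2}}\right)$ ($u{\left(W \right)} = \left(\left(W + \frac{1}{W W}\right) - 4\right) W = \left(\left(W + \frac{1}{W^{2}}\right) - 4\right) W = \left(-4 + W + \frac{1}{W^{2}}\right) W = W \left(-4 + W + \frac{1}{W^{2}}\right)$)
$\left(z{\left(14 \right)} + u{\left(-4 \right)}\right)^{2} = \left(\left(40 + 8 \cdot 14\right) + \frac{1 + \left(-4\right)^{2} \left(-4 - 4\right)}{-4}\right)^{2} = \left(\left(40 + 112\right) - \frac{1 + 16 \left(-8\right)}{4}\right)^{2} = \left(152 - \frac{1 - 128}{4}\right)^{2} = \left(152 - - \frac{127}{4}\right)^{2} = \left(152 + \frac{127}{4}\right)^{2} = \left(\frac{735}{4}\right)^{2} = \frac{540225}{16}$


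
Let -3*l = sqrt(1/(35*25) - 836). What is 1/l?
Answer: 5*I*sqrt(25602465)/243833 ≈ 0.10376*I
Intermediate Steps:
l = -I*sqrt(25602465)/525 (l = -sqrt(1/(35*25) - 836)/3 = -sqrt(1/875 - 836)/3 = -I*sqrt(25602465)/525 ≈ -9.6379*I)
1/l = 1/(-I*sqrt(25602465)/525) = 5*I*sqrt(25602465)/243833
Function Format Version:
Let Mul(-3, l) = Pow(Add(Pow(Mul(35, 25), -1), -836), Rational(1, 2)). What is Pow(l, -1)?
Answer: Mul(Rational(5, 243833), I, Pow(25602465, Rational(1, 2))) ≈ Mul(0.10376, I)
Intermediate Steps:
l = Mul(Rational(-1, 525), I, Pow(25602465, Rational(1, 2))) (l = Mul(Rational(-1, 3), Pow(Add(Pow(Mul(35, 25), -1), -836), Rational(1, 2))) = Mul(Rational(-1, 3), Pow(Add(Pow(875, -1), -836), Rational(1, 2))) = Mul(Rational(-1, 3), Pow(Add(Rational(1, 875), -836), Rational(1, 2))) = Mul(Rational(-1, 3), Pow(Rational(-731499, 875), Rational(1, 2))) = Mul(Rational(-1, 3), Mul(Rational(1, 175), I, Pow(25602465, Rational(1, 2)))) = Mul(Rational(-1, 525), I, Pow(25602465, Rational(1, 2))) ≈ Mul(-9.6379, I))
Pow(l, -1) = Pow(Mul(Rational(-1, 525), I, Pow(25602465, Rational(1, 2))), -1) = Mul(Rational(5, 243833), I, Pow(25602465, Rational(1, 2)))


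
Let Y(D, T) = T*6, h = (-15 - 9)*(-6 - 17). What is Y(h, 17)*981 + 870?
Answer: 100932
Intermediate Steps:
h = 552 (h = -24*(-23) = 552)
Y(D, T) = 6*T
Y(h, 17)*981 + 870 = (6*17)*981 + 870 = 102*981 + 870 = 100062 + 870 = 100932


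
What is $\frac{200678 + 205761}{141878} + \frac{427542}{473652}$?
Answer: $\frac{958975186}{254548479} \approx 3.7674$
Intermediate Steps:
$\frac{200678 + 205761}{141878} + \frac{427542}{473652} = 406439 \cdot \frac{1}{141878} + 427542 \cdot \frac{1}{473652} = \frac{36949}{12898} + \frac{71257}{78942} = \frac{958975186}{254548479}$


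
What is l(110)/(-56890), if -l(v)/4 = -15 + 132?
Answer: 234/28445 ≈ 0.0082264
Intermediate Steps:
l(v) = -468 (l(v) = -4*(-15 + 132) = -4*117 = -468)
l(110)/(-56890) = -468/(-56890) = -468*(-1/56890) = 234/28445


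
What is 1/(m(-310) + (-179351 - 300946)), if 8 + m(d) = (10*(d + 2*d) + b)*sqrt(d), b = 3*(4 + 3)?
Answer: I/(-480305*I + 9279*sqrt(310)) ≈ -1.8661e-6 + 6.3475e-7*I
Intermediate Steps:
b = 21 (b = 3*7 = 21)
m(d) = -8 + sqrt(d)*(21 + 30*d) (m(d) = -8 + (10*(d + 2*d) + 21)*sqrt(d) = -8 + (10*(3*d) + 21)*sqrt(d) = -8 + (30*d + 21)*sqrt(d) = -8 + (21 + 30*d)*sqrt(d) = -8 + sqrt(d)*(21 + 30*d))
1/(m(-310) + (-179351 - 300946)) = 1/((-8 + 21*sqrt(-310) + 30*(-310)**(3/2)) + (-179351 - 300946)) = 1/((-8 + 21*(I*sqrt(310)) + 30*(-310*I*sqrt(310))) - 480297) = 1/((-8 + 21*I*sqrt(310) - 9300*I*sqrt(310)) - 480297) = 1/((-8 - 9279*I*sqrt(310)) - 480297) = 1/(-480305 - 9279*I*sqrt(310))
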